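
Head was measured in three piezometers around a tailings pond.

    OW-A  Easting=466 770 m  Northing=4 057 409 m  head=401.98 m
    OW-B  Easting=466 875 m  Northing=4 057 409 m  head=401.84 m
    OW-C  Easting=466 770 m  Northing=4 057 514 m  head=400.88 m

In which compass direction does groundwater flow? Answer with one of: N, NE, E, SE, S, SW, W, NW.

N

∂h/∂x = (401.84 − 401.98) / (466875 − 466770) = -0.001333
∂h/∂y = (400.88 − 401.98) / (4057514 − 4057409) = -0.01048
Flow = −∇h = (+0.001333 east, +0.01048 north), which points north.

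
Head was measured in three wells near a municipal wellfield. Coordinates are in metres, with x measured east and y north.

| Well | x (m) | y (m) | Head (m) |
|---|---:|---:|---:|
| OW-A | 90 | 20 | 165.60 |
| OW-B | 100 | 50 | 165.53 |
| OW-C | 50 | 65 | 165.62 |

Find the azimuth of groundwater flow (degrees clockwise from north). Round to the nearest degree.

055°

Differences from OW-A: to OW-B (Δx, Δy, Δh) = (10, 30, -0.07); to OW-C = (-40, 45, +0.02).
Solve a·Δx + b·Δy = Δh: det = 10·45 − (-40)·30 = 1650.
∂h/∂x = [(-0.07)·45 − (+0.02)·30] / 1650 = -0.002273
∂h/∂y = [10·(+0.02) − (-40)·(-0.07)] / 1650 = -0.001576
Flow direction (−∇h) has components (+0.002273 E, +0.001576 N).
Azimuth = atan2(E, N) = atan2(+0.002273, +0.001576) = 55.3° ≈ 055°.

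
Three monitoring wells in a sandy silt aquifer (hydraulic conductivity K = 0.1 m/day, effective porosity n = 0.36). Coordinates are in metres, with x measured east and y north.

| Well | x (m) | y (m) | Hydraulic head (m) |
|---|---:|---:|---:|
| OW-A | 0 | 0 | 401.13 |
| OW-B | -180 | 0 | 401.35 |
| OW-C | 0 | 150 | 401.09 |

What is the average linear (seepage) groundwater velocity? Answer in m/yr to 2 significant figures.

∂h/∂x = (401.35 − 401.13) / (-180 − 0) = -0.001222
∂h/∂y = (401.09 − 401.13) / (150 − 0) = -0.0002667
|∇h| = √(-0.001222² + -0.0002667²) = 0.001251
Seepage velocity v = K·i/n = 0.1 × 0.001251 / 0.36 = 0.0003475 m/day = 0.1269 m/yr.

0.13 m/yr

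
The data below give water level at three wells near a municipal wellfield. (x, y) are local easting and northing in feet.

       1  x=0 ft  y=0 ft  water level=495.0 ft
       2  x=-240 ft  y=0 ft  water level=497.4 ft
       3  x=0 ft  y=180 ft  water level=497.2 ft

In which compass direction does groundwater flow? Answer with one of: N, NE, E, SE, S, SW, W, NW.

∂h/∂x = (497.4 − 495.0) / (-240 − 0) = -0.010000
∂h/∂y = (497.2 − 495.0) / (180 − 0) = +0.01222
Flow = −∇h = (+0.010000 east, -0.01222 north), which points southeast.

SE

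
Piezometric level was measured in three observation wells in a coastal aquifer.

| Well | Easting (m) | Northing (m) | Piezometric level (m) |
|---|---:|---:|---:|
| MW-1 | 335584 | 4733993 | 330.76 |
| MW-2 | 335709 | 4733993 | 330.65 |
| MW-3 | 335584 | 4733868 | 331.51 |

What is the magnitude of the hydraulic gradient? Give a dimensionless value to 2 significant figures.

∂h/∂x = (330.65 − 330.76) / (335709 − 335584) = -0.0008800
∂h/∂y = (331.51 − 330.76) / (4733868 − 4733993) = -0.006000
|∇h| = √(-0.0008800² + -0.006000²) = 0.006064

0.0061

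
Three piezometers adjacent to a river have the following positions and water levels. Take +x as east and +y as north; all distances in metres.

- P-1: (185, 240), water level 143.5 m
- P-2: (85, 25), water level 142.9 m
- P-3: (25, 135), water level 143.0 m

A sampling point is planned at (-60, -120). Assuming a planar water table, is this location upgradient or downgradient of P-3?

downgradient

With h = a·x + b·y + c and P-1 as origin, the differences give:
  (-100)·a + (-215)·b = -0.6
  (-160)·a + (-105)·b = -0.5
Eliminate b (×(-105) and ×(-215), subtract): -23900·a = -44.50 → a = ∂h/∂x = +0.001862
Back-substitute: b = ∂h/∂y = +0.001925.
Head at (-60, -120) = 143.5 + (+0.001862)·(-245) + (+0.001925)·(-360) = 142.35 m.
That is lower than the 143.0 m at P-3, so the point is downgradient.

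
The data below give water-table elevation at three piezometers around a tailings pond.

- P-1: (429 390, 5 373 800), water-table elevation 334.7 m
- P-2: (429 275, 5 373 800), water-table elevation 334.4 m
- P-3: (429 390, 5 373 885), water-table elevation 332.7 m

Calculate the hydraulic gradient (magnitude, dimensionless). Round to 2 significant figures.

∂h/∂x = (334.4 − 334.7) / (429275 − 429390) = +0.002609
∂h/∂y = (332.7 − 334.7) / (5373885 − 5373800) = -0.02353
|∇h| = √(0.002609² + -0.02353²) = 0.02367

0.024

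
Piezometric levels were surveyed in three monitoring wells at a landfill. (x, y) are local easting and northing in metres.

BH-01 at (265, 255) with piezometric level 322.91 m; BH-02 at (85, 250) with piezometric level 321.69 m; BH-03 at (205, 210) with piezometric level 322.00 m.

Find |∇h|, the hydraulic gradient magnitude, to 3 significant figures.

0.0133

Three-point gradient (reference BH-01): Δ to BH-02 = (-180, -5, -1.22), Δ to BH-03 = (-60, -45, -0.91).
∂h/∂x = +0.006455, ∂h/∂y = +0.01162 (det = 7800).
|∇h| = √(0.006455² + 0.01162²) = 0.01329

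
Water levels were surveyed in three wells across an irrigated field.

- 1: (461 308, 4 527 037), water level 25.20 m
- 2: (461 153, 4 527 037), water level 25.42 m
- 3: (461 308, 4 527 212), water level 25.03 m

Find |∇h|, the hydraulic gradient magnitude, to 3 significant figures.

0.00172

∂h/∂x = (25.42 − 25.20) / (461153 − 461308) = -0.001419
∂h/∂y = (25.03 − 25.20) / (4527212 − 4527037) = -0.0009714
|∇h| = √(-0.001419² + -0.0009714²) = 0.00172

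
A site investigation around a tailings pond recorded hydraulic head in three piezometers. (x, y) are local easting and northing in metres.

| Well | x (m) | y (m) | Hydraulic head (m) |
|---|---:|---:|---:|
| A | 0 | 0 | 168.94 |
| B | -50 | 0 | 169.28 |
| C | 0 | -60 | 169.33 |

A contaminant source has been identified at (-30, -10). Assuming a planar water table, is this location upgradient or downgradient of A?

∂h/∂x = (169.28 − 168.94) / (-50 − 0) = -0.006800
∂h/∂y = (169.33 − 168.94) / (-60 − 0) = -0.006500
Head at (-30, -10) = 168.94 + (-0.006800)·(-30) + (-0.006500)·(-10) = 169.21 m.
That is higher than the 168.94 m at A, so the point is upgradient.

upgradient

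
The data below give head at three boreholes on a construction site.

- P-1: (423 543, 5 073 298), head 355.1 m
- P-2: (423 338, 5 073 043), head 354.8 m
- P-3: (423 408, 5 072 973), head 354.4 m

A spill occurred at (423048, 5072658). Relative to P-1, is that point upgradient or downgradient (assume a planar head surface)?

Differences from P-1: to P-2 (Δx, Δy, Δh) = (-205, -255, -0.3); to P-3 = (-135, -325, -0.7).
Determinant of the coordinate differences = (-205)·(-325) − (-135)·(-255) = 32200.
∂h/∂x = [(-0.3)·(-325) − (-0.7)·(-255)] / 32200 = -0.002516
∂h/∂y = [(-205)·(-0.7) − (-135)·(-0.3)] / 32200 = +0.003199
Head at (423048, 5072658) = 355.1 + (-0.002516)·(-495) + (+0.003199)·(-640) = 354.30 m.
That is lower than the 355.1 m at P-1, so the point is downgradient.

downgradient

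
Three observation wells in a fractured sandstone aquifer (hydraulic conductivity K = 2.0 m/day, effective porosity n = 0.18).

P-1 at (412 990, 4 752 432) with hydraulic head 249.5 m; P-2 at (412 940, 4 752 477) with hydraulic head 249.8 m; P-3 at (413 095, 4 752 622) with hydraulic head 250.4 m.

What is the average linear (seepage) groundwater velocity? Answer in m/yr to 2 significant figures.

22 m/yr

Differences from P-1: to P-2 (Δx, Δy, Δh) = (-50, 45, +0.3); to P-3 = (105, 190, +0.9).
Solve a·Δx + b·Δy = Δh: det = (-50)·190 − 105·45 = -14225.
∂h/∂x = [(+0.3)·190 − (+0.9)·45] / -14225 = -0.001160
∂h/∂y = [(-50)·(+0.9) − 105·(+0.3)] / -14225 = +0.005378
|∇h| = √(-0.001160² + 0.005378²) = 0.005502
Seepage velocity v = K·i/n = 2.0 × 0.005502 / 0.18 = 0.06113 m/day = 22.33 m/yr.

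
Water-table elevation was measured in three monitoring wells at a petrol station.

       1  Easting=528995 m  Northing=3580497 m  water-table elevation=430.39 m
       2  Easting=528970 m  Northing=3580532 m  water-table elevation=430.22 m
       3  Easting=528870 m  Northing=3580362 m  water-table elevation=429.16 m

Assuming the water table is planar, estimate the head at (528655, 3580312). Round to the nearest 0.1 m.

Three-point gradient (reference 1): Δ to 2 = (-25, 35, -0.17), Δ to 3 = (-125, -135, -1.23).
∂h/∂x = +0.008516, ∂h/∂y = +0.001226 (det = 7750).
h(528655, 3580312) = 430.39 + (+0.008516)·(-340) + (+0.001226)·(-185) = 430.39 -2.895 -0.227 = 427.268 m.

427.3 m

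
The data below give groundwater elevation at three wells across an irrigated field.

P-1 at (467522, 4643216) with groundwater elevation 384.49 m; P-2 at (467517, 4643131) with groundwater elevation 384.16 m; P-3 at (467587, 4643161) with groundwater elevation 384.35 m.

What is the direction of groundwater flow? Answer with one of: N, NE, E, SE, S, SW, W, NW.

S

Differences from P-1: to P-2 (Δx, Δy, Δh) = (-5, -85, -0.33); to P-3 = (65, -55, -0.14).
Solve a·Δx + b·Δy = Δh: det = (-5)·(-55) − 65·(-85) = 5800.
∂h/∂x = [(-0.33)·(-55) − (-0.14)·(-85)] / 5800 = +0.001078
∂h/∂y = [(-5)·(-0.14) − 65·(-0.33)] / 5800 = +0.003819
Flow = −∇h = (-0.001078 east, -0.003819 north), which points south.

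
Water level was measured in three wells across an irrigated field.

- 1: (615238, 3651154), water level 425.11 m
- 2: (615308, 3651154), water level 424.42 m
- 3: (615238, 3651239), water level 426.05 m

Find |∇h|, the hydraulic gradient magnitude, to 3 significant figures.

0.0148

∂h/∂x = (424.42 − 425.11) / (615308 − 615238) = -0.009857
∂h/∂y = (426.05 − 425.11) / (3651239 − 3651154) = +0.01106
|∇h| = √(-0.009857² + 0.01106²) = 0.01481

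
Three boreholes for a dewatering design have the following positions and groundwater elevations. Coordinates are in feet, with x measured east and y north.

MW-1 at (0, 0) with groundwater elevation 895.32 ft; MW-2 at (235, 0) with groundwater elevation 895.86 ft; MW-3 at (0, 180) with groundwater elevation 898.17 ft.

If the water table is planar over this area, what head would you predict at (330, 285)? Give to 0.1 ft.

∂h/∂x = (895.86 − 895.32) / (235 − 0) = +0.002298
∂h/∂y = (898.17 − 895.32) / (180 − 0) = +0.01583
h(330, 285) = 895.32 + (+0.002298)·(330) + (+0.01583)·(285) = 895.32 +0.758 +4.512 = 900.591 ft.

900.6 ft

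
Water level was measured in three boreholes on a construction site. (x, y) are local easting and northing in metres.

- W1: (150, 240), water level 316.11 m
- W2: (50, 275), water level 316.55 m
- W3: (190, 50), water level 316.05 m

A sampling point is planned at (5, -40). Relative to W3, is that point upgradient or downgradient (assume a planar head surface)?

upgradient

Three-point gradient (reference W1): Δ to W2 = (-100, 35, +0.44), Δ to W3 = (40, -190, -0.06).
∂h/∂x = -0.004631, ∂h/∂y = -0.0006591 (det = 17600).
Head at (5, -40) = 316.11 + (-0.004631)·(-145) + (-0.0006591)·(-280) = 316.97 m.
That is higher than the 316.05 m at W3, so the point is upgradient.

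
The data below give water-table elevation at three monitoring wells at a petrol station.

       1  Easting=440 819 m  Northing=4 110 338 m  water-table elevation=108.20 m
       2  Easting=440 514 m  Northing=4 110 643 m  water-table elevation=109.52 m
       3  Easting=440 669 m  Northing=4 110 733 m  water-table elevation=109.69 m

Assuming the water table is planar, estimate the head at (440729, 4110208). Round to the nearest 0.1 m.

Differences from 1: to 2 (Δx, Δy, Δh) = (-305, 305, +1.32); to 3 = (-150, 395, +1.49).
Determinant of the coordinate differences = (-305)·395 − (-150)·305 = -74725.
∂h/∂x = [(+1.32)·395 − (+1.49)·305] / -74725 = -0.0008960
∂h/∂y = [(-305)·(+1.49) − (-150)·(+1.32)] / -74725 = +0.003432
h(440729, 4110208) = 108.20 + (-0.0008960)·(-90) + (+0.003432)·(-130) = 108.20 +0.081 -0.446 = 107.834 m.

107.8 m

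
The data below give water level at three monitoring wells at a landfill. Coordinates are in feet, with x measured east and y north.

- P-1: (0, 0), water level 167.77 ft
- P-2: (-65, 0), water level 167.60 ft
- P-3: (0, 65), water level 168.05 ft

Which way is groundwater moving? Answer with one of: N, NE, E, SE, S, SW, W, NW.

SW

∂h/∂x = (167.60 − 167.77) / (-65 − 0) = +0.002615
∂h/∂y = (168.05 − 167.77) / (65 − 0) = +0.004308
Flow = −∇h = (-0.002615 east, -0.004308 north), which points southwest.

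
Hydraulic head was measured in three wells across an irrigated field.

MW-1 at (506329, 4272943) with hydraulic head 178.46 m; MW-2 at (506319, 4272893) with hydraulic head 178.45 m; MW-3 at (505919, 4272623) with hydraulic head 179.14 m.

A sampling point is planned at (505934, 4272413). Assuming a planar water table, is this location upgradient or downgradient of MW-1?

With h = a·x + b·y + c and MW-1 as origin, the differences give:
  (-10)·a + (-50)·b = -0.01
  (-410)·a + (-320)·b = +0.68
Eliminate b (×(-320) and ×(-50), subtract): -17300·a = 37.200 → a = ∂h/∂x = -0.002150
Back-substitute: b = ∂h/∂y = +0.0006301.
Head at (505934, 4272413) = 178.46 + (-0.002150)·(-395) + (+0.0006301)·(-530) = 178.98 m.
That is higher than the 178.46 m at MW-1, so the point is upgradient.

upgradient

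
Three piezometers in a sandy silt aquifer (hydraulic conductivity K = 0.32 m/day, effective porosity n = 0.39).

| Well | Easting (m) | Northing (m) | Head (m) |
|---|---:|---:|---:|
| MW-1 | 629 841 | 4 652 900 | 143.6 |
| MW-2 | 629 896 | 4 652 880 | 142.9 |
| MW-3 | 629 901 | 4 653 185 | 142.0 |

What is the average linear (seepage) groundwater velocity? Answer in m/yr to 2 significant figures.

4.2 m/yr

Taking MW-1 as reference: MW-2−MW-1 = (55, -20, -0.7); MW-3−MW-1 = (60, 285, -1.6).
Solve a·Δx + b·Δy = Δh: det = 55·285 − 60·(-20) = 16875.
∂h/∂x = [(-0.7)·285 − (-1.6)·(-20)] / 16875 = -0.01372
∂h/∂y = [55·(-1.6) − 60·(-0.7)] / 16875 = -0.002726
|∇h| = √(-0.01372² + -0.002726²) = 0.01399
Seepage velocity v = K·i/n = 0.32 × 0.01399 / 0.39 = 0.01148 m/day = 4.193 m/yr.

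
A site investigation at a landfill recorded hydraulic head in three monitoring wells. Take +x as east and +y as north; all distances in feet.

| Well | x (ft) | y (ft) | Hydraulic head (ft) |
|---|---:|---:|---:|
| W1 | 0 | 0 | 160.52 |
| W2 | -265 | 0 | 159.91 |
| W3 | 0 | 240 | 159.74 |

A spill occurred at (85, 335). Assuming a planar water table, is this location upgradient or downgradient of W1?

∂h/∂x = (159.91 − 160.52) / (-265 − 0) = +0.002302
∂h/∂y = (159.74 − 160.52) / (240 − 0) = -0.003250
Head at (85, 335) = 160.52 + (+0.002302)·(85) + (-0.003250)·(335) = 159.63 ft.
That is lower than the 160.52 ft at W1, so the point is downgradient.

downgradient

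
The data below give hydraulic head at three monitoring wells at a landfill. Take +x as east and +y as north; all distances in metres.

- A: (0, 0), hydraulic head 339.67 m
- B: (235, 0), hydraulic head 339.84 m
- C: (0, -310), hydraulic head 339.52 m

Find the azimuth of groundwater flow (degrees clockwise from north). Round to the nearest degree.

236°

∂h/∂x = (339.84 − 339.67) / (235 − 0) = +0.0007234
∂h/∂y = (339.52 − 339.67) / (-310 − 0) = +0.0004839
Flow direction (−∇h) has components (-0.0007234 E, -0.0004839 N).
Azimuth = atan2(E, N) = atan2(-0.0007234, -0.0004839) = 236.2° ≈ 236°.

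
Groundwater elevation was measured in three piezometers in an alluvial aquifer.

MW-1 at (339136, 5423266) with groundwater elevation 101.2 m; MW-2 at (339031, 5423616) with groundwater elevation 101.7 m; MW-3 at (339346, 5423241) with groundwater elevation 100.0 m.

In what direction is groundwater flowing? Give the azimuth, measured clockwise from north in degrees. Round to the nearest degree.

087°

Taking MW-1 as reference: MW-2−MW-1 = (-105, 350, +0.5); MW-3−MW-1 = (210, -25, -1.2).
Solve a·Δx + b·Δy = Δh: det = (-105)·(-25) − 210·350 = -70875.
∂h/∂x = [(+0.5)·(-25) − (-1.2)·350] / -70875 = -0.005750
∂h/∂y = [(-105)·(-1.2) − 210·(+0.5)] / -70875 = -0.0002963
Flow direction (−∇h) has components (+0.005750 E, +0.0002963 N).
Azimuth = atan2(E, N) = atan2(+0.005750, +0.0002963) = 87.0° ≈ 087°.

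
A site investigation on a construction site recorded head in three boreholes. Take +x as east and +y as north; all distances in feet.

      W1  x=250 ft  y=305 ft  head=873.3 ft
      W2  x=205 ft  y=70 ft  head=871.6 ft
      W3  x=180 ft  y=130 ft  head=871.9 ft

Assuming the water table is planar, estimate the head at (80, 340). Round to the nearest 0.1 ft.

Three-point gradient (reference W1): Δ to W2 = (-45, -235, -1.7), Δ to W3 = (-70, -175, -1.4).
∂h/∂x = +0.003673, ∂h/∂y = +0.006531 (det = -8575).
h(80, 340) = 873.3 + (+0.003673)·(-170) + (+0.006531)·(35) = 873.3 -0.624 +0.229 = 872.904 ft.

872.9 ft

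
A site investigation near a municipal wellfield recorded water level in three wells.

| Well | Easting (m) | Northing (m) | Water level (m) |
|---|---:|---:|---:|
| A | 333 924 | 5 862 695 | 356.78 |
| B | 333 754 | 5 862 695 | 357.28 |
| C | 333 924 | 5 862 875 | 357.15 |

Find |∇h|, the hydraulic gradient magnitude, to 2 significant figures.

0.0036

∂h/∂x = (357.28 − 356.78) / (333754 − 333924) = -0.002941
∂h/∂y = (357.15 − 356.78) / (5862875 − 5862695) = +0.002056
|∇h| = √(-0.002941² + 0.002056²) = 0.003588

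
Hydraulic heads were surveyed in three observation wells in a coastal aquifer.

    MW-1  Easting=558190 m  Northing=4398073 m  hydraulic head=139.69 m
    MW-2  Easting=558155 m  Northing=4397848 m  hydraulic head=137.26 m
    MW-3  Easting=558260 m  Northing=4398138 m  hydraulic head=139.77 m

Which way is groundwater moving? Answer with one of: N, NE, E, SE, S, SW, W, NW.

Three-point gradient (reference MW-1): Δ to MW-2 = (-35, -225, -2.43), Δ to MW-3 = (70, 65, +0.08).
∂h/∂x = -0.01039, ∂h/∂y = +0.01242 (det = 13475).
Flow = −∇h = (+0.01039 east, -0.01242 north), which points southeast.

SE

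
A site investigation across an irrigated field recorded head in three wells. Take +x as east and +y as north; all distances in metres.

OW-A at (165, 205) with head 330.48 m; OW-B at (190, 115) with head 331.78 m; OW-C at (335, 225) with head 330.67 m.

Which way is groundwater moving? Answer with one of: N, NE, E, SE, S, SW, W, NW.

Three-point gradient (reference OW-A): Δ to OW-B = (25, -90, +1.30), Δ to OW-C = (170, 20, +0.19).
∂h/∂x = +0.002728, ∂h/∂y = -0.01369 (det = 15800).
Flow = −∇h = (-0.002728 east, +0.01369 north), which points north.

N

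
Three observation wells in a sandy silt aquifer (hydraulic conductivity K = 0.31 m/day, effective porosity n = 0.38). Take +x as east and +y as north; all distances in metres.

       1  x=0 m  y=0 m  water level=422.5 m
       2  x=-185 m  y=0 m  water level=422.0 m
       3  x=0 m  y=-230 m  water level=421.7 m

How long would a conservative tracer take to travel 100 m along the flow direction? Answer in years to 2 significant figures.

∂h/∂x = (422.0 − 422.5) / (-185 − 0) = +0.002703
∂h/∂y = (421.7 − 422.5) / (-230 − 0) = +0.003478
|∇h| = √(0.002703² + 0.003478²) = 0.004405
Seepage velocity v = K·i/n = 0.31 × 0.004405 / 0.38 = 0.003594 m/day.
t = 100 / 0.003594 = 2.782e+04 days = 76.2 years.

76 years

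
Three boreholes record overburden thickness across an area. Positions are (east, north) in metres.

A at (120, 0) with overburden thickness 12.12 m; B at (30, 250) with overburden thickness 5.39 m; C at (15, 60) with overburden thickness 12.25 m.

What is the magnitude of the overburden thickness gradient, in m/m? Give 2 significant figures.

Three-point gradient (reference A): Δ to B = (-90, 250, -6.73), Δ to C = (-105, 60, +0.13).
∂d/∂x = -0.02093, ∂d/∂y = -0.03445 (det = 20850).
|∇f| = √(-0.02093² + -0.03445²) = 0.04031 m/m

0.040 m/m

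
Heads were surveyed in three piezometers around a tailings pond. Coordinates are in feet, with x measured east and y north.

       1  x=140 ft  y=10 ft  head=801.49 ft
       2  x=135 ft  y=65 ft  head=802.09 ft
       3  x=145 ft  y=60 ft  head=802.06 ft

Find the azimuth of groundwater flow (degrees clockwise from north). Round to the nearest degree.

193°

Taking 1 as reference: 2−1 = (-5, 55, +0.60); 3−1 = (5, 50, +0.57).
Determinant of the coordinate differences = (-5)·50 − 5·55 = -525.
∂h/∂x = [(+0.60)·50 − (+0.57)·55] / -525 = +0.002571
∂h/∂y = [(-5)·(+0.57) − 5·(+0.60)] / -525 = +0.01114
Flow direction (−∇h) has components (-0.002571 E, -0.01114 N).
Azimuth = atan2(E, N) = atan2(-0.002571, -0.01114) = 193.0° ≈ 193°.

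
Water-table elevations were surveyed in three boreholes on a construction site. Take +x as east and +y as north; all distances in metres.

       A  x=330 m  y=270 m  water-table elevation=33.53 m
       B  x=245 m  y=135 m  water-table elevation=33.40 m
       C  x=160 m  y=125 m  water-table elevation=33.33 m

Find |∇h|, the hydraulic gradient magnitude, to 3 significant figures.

Differences from A: to B (Δx, Δy, Δh) = (-85, -135, -0.13); to C = (-170, -145, -0.20).
Determinant of the coordinate differences = (-85)·(-145) − (-170)·(-135) = -10625.
∂h/∂x = [(-0.13)·(-145) − (-0.20)·(-135)] / -10625 = +0.0007671
∂h/∂y = [(-85)·(-0.20) − (-170)·(-0.13)] / -10625 = +0.0004800
|∇h| = √(0.0007671² + 0.0004800²) = 0.0009049

0.000905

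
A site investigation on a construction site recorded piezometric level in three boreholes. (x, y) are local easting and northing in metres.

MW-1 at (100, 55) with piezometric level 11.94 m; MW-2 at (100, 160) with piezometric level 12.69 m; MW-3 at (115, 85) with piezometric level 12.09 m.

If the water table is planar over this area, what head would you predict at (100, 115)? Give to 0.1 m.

12.4 m

Three-point gradient (reference MW-1): Δ to MW-2 = (0, 105, +0.75), Δ to MW-3 = (15, 30, +0.15).
∂h/∂x = -0.004286, ∂h/∂y = +0.007143 (det = -1575).
h(100, 115) = 11.94 + (-0.004286)·(0) + (+0.007143)·(60) = 11.94 -0.000 +0.429 = 12.369 m.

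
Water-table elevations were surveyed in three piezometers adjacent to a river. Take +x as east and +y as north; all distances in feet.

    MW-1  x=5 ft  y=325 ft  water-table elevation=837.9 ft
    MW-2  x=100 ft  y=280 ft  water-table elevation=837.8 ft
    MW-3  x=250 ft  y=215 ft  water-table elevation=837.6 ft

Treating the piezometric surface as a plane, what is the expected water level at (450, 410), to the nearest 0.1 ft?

835.4 ft

Differences from MW-1: to MW-2 (Δx, Δy, Δh) = (95, -45, -0.1); to MW-3 = (245, -110, -0.3).
Determinant of the coordinate differences = 95·(-110) − 245·(-45) = 575.
∂h/∂x = [(-0.1)·(-110) − (-0.3)·(-45)] / 575 = -0.004348
∂h/∂y = [95·(-0.3) − 245·(-0.1)] / 575 = -0.006957
h(450, 410) = 837.9 + (-0.004348)·(445) + (-0.006957)·(85) = 837.9 -1.935 -0.591 = 835.374 ft.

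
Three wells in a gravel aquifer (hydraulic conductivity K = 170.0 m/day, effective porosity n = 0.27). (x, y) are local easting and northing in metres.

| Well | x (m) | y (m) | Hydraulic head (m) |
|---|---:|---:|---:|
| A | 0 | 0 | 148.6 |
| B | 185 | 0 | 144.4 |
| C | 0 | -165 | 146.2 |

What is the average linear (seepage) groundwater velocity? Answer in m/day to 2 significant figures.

∂h/∂x = (144.4 − 148.6) / (185 − 0) = -0.02270
∂h/∂y = (146.2 − 148.6) / (-165 − 0) = +0.01455
|∇h| = √(-0.02270² + 0.01455²) = 0.02696
Seepage velocity v = K·i/n = 170.0 × 0.02696 / 0.27 = 16.97 m/day.

17 m/day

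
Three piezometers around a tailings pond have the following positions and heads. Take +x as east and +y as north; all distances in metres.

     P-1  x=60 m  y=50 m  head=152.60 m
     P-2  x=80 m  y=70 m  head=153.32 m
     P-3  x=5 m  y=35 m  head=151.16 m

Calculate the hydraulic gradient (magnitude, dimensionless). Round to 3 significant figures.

0.0262

With h = a·x + b·y + c and P-1 as origin, the differences give:
  20·a + 20·b = +0.72
  (-55)·a + (-15)·b = -1.44
Eliminate b (×(-15) and ×20, subtract): 800·a = 18.000 → a = ∂h/∂x = +0.02250
Back-substitute: b = ∂h/∂y = +0.01350.
|∇h| = √(0.02250² + 0.01350²) = 0.02624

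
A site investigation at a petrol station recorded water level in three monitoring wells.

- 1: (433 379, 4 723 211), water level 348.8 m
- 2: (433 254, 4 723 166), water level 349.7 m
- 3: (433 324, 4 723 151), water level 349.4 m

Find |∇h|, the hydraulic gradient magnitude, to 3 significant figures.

0.00739

Differences from 1: to 2 (Δx, Δy, Δh) = (-125, -45, +0.9); to 3 = (-55, -60, +0.6).
Determinant of the coordinate differences = (-125)·(-60) − (-55)·(-45) = 5025.
∂h/∂x = [(+0.9)·(-60) − (+0.6)·(-45)] / 5025 = -0.005373
∂h/∂y = [(-125)·(+0.6) − (-55)·(+0.9)] / 5025 = -0.005075
|∇h| = √(-0.005373² + -0.005075²) = 0.007391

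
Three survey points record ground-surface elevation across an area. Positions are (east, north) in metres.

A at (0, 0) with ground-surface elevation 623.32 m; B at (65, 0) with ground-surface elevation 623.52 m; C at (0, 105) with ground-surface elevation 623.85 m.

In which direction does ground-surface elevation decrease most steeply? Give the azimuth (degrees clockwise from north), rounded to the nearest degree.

211°

∂z/∂x = (623.52 − 623.32) / (65 − 0) = +0.003077
∂z/∂y = (623.85 − 623.32) / (105 − 0) = +0.005048
Steepest decrease is along −∇f: components (-0.003077 E, -0.005048 N).
Azimuth = atan2(-0.003077, -0.005048) = 211.4° ≈ 211°.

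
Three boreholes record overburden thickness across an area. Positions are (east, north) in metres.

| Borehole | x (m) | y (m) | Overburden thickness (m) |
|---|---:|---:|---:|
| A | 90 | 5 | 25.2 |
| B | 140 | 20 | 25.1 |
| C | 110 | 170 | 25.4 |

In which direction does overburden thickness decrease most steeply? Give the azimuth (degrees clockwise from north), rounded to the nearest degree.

Three-point gradient (reference A): Δ to B = (50, 15, -0.1), Δ to C = (20, 165, +0.2).
∂d/∂x = -0.002453, ∂d/∂y = +0.001509 (det = 7950).
Steepest decrease is along −∇f: components (+0.002453 E, -0.001509 N).
Azimuth = atan2(+0.002453, -0.001509) = 121.6° ≈ 122°.

122°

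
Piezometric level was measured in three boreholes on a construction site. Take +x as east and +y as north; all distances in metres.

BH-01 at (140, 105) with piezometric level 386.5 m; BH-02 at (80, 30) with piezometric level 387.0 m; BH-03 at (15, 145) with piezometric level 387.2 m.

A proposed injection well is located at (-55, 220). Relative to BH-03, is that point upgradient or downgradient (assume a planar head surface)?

Three-point gradient (reference BH-01): Δ to BH-02 = (-60, -75, +0.5), Δ to BH-03 = (-125, 40, +0.7).
∂h/∂x = -0.006157, ∂h/∂y = -0.001741 (det = -11775).
Head at (-55, 220) = 386.5 + (-0.006157)·(-195) + (-0.001741)·(115) = 387.50 m.
That is higher than the 387.2 m at BH-03, so the point is upgradient.

upgradient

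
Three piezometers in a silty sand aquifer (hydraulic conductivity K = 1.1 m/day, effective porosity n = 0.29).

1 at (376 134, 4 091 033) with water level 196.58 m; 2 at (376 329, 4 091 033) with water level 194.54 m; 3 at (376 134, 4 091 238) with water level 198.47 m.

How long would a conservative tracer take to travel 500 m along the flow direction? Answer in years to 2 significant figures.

26 years

∂h/∂x = (194.54 − 196.58) / (376329 − 376134) = -0.01046
∂h/∂y = (198.47 − 196.58) / (4091238 − 4091033) = +0.009220
|∇h| = √(-0.01046² + 0.009220²) = 0.01394
Seepage velocity v = K·i/n = 1.1 × 0.01394 / 0.29 = 0.05288 m/day.
t = 500 / 0.05288 = 9455 days = 25.9 years.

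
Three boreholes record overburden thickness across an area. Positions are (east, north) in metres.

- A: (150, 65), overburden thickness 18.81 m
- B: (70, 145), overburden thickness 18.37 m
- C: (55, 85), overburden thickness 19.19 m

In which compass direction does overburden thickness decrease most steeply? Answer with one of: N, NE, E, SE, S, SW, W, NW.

NE

Three-point gradient (reference A): Δ to B = (-80, 80, -0.44), Δ to C = (-95, 20, +0.38).
∂d/∂x = -0.006533, ∂d/∂y = -0.01203 (det = 6000).
Steepest decrease is along −∇f = (+0.006533 E, +0.01203 N) → northeast.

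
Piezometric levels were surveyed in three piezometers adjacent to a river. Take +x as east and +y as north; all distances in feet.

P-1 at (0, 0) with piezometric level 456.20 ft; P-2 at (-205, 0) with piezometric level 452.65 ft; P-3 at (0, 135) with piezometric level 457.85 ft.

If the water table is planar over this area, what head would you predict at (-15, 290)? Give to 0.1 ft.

∂h/∂x = (452.65 − 456.20) / (-205 − 0) = +0.01732
∂h/∂y = (457.85 − 456.20) / (135 − 0) = +0.01222
h(-15, 290) = 456.20 + (+0.01732)·(-15) + (+0.01222)·(290) = 456.20 -0.260 +3.544 = 459.485 ft.

459.5 ft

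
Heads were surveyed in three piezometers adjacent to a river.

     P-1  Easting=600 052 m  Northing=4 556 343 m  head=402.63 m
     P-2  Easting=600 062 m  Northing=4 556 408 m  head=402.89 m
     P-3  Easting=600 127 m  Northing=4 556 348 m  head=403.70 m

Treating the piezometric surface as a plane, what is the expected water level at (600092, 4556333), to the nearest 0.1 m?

403.2 m

Differences from P-1: to P-2 (Δx, Δy, Δh) = (10, 65, +0.26); to P-3 = (75, 5, +1.07).
Determinant of the coordinate differences = 10·5 − 75·65 = -4825.
∂h/∂x = [(+0.26)·5 − (+1.07)·65] / -4825 = +0.01415
∂h/∂y = [10·(+1.07) − 75·(+0.26)] / -4825 = +0.001824
h(600092, 4556333) = 402.63 + (+0.01415)·(40) + (+0.001824)·(-10) = 402.63 +0.566 -0.018 = 403.178 m.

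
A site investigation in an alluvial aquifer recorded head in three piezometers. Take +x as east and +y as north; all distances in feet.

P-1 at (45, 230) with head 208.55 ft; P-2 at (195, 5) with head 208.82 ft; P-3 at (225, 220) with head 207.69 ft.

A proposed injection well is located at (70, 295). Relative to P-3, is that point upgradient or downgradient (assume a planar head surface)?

With h = a·x + b·y + c and P-1 as origin, the differences give:
  150·a + (-225)·b = +0.27
  180·a + (-10)·b = -0.86
Eliminate b (×(-10) and ×(-225), subtract): 39000·a = -196.200 → a = ∂h/∂x = -0.005031
Back-substitute: b = ∂h/∂y = -0.004554.
Head at (70, 295) = 208.55 + (-0.005031)·(25) + (-0.004554)·(65) = 208.13 ft.
That is higher than the 207.69 ft at P-3, so the point is upgradient.

upgradient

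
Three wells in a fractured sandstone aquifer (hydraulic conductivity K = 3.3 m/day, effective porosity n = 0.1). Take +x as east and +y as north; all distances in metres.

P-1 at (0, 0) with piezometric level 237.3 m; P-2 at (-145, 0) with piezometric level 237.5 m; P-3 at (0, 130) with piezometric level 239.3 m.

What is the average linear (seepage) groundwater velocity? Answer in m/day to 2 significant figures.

0.51 m/day

∂h/∂x = (237.5 − 237.3) / (-145 − 0) = -0.001379
∂h/∂y = (239.3 − 237.3) / (130 − 0) = +0.01538
|∇h| = √(-0.001379² + 0.01538²) = 0.01544
Seepage velocity v = K·i/n = 3.3 × 0.01544 / 0.1 = 0.5095 m/day.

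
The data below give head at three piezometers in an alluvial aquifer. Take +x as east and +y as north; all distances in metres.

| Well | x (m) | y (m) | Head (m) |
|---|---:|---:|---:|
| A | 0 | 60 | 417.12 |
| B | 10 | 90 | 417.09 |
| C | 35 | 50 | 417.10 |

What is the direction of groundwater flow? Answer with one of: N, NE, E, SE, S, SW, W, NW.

NE

Three-point gradient (reference A): Δ to B = (10, 30, -0.03), Δ to C = (35, -10, -0.02).
∂h/∂x = -0.0007826, ∂h/∂y = -0.0007391 (det = -1150).
Flow = −∇h = (+0.0007826 east, +0.0007391 north), which points northeast.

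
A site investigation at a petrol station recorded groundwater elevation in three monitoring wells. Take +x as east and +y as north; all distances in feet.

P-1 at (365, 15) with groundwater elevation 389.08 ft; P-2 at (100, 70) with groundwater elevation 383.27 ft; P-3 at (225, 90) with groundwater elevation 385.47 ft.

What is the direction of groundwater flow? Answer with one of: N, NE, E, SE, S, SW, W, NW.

NW

Taking P-1 as reference: P-2−P-1 = (-265, 55, -5.81); P-3−P-1 = (-140, 75, -3.61).
Determinant of the coordinate differences = (-265)·75 − (-140)·55 = -12175.
∂h/∂x = [(-5.81)·75 − (-3.61)·55] / -12175 = +0.01948
∂h/∂y = [(-265)·(-3.61) − (-140)·(-5.81)] / -12175 = -0.01177
Flow = −∇h = (-0.01948 east, +0.01177 north), which points northwest.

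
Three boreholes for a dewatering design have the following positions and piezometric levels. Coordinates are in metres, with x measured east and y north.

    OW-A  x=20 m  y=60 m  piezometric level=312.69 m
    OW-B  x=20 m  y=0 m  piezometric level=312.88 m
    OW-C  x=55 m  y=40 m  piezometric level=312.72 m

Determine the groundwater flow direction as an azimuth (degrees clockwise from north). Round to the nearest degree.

With h = a·x + b·y + c and OW-A as origin, the differences give:
  0·a + (-60)·b = +0.19
  35·a + (-20)·b = +0.03
Eliminate b (×(-20) and ×(-60), subtract): 2100·a = -2.000 → a = ∂h/∂x = -0.0009524
Back-substitute: b = ∂h/∂y = -0.003167.
Flow direction (−∇h) has components (+0.0009524 E, +0.003167 N).
Azimuth = atan2(E, N) = atan2(+0.0009524, +0.003167) = 16.7° ≈ 017°.

017°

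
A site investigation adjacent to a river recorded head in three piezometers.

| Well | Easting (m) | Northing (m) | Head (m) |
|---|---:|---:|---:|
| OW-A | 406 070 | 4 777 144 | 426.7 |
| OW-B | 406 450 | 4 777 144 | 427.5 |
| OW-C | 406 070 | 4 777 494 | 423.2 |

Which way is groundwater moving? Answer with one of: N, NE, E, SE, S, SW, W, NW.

N

∂h/∂x = (427.5 − 426.7) / (406450 − 406070) = +0.002105
∂h/∂y = (423.2 − 426.7) / (4777494 − 4777144) = -0.01000
Flow = −∇h = (-0.002105 east, +0.01000 north), which points north.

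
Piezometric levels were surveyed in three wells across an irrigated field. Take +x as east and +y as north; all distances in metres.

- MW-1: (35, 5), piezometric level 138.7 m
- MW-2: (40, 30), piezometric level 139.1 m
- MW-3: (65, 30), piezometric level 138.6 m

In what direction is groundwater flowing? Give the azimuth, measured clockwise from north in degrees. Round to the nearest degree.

Differences from MW-1: to MW-2 (Δx, Δy, Δh) = (5, 25, +0.4); to MW-3 = (30, 25, -0.1).
Solve a·Δx + b·Δy = Δh: det = 5·25 − 30·25 = -625.
∂h/∂x = [(+0.4)·25 − (-0.1)·25] / -625 = -0.02000
∂h/∂y = [5·(-0.1) − 30·(+0.4)] / -625 = +0.02000
Flow direction (−∇h) has components (+0.02000 E, -0.02000 N).
Azimuth = atan2(E, N) = atan2(+0.02000, -0.02000) = 135.0° ≈ 135°.

135°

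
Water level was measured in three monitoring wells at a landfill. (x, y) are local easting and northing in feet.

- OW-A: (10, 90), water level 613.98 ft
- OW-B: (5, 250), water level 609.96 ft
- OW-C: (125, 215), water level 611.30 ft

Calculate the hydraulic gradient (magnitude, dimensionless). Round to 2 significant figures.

With h = a·x + b·y + c and OW-A as origin, the differences give:
  (-5)·a + 160·b = -4.02
  115·a + 125·b = -2.68
Eliminate b (×125 and ×160, subtract): -19025·a = -73.700 → a = ∂h/∂x = +0.003874
Back-substitute: b = ∂h/∂y = -0.02500.
|∇h| = √(0.003874² + -0.02500²) = 0.0253

0.025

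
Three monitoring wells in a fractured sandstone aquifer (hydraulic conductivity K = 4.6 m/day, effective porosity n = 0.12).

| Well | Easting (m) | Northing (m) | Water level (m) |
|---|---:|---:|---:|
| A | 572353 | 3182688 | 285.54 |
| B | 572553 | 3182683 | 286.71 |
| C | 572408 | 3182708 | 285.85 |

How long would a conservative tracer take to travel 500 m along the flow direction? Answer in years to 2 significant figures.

Taking A as reference: B−A = (200, -5, +1.17); C−A = (55, 20, +0.31).
Determinant of the coordinate differences = 200·20 − 55·(-5) = 4275.
∂h/∂x = [(+1.17)·20 − (+0.31)·(-5)] / 4275 = +0.005836
∂h/∂y = [200·(+0.31) − 55·(+1.17)] / 4275 = -0.0005497
|∇h| = √(0.005836² + -0.0005497²) = 0.005862
Seepage velocity v = K·i/n = 4.6 × 0.005862 / 0.12 = 0.2247 m/day.
t = 500 / 0.2247 = 2225 days = 6.09 years.

6.1 years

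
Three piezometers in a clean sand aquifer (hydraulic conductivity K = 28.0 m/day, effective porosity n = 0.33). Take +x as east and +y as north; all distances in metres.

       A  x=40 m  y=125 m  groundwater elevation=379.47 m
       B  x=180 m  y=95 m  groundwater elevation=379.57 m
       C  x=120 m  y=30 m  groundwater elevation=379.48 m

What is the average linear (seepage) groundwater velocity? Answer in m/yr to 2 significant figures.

32 m/yr

Taking A as reference: B−A = (140, -30, +0.10); C−A = (80, -95, +0.01).
Determinant of the coordinate differences = 140·(-95) − 80·(-30) = -10900.
∂h/∂x = [(+0.10)·(-95) − (+0.01)·(-30)] / -10900 = +0.0008440
∂h/∂y = [140·(+0.01) − 80·(+0.10)] / -10900 = +0.0006055
|∇h| = √(0.0008440² + 0.0006055²) = 0.001039
Seepage velocity v = K·i/n = 28.0 × 0.001039 / 0.33 = 0.08816 m/day = 32.2 m/yr.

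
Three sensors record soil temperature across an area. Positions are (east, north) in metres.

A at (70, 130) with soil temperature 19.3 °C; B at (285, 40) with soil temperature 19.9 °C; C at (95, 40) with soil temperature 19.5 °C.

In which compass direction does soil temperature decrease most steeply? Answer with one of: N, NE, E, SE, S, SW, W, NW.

Taking A as reference: B−A = (215, -90, +0.6); C−A = (25, -90, +0.2).
Determinant of the coordinate differences = 215·(-90) − 25·(-90) = -17100.
∂T/∂x = [(+0.6)·(-90) − (+0.2)·(-90)] / -17100 = +0.002105
∂T/∂y = [215·(+0.2) − 25·(+0.6)] / -17100 = -0.001637
Steepest decrease is along −∇f = (-0.002105 E, +0.001637 N) → northwest.

NW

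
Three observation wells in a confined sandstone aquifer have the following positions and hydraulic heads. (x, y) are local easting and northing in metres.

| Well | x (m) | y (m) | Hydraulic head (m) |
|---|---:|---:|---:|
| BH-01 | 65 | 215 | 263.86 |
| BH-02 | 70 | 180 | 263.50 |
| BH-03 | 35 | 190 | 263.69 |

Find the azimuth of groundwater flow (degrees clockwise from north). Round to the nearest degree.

165°

Three-point gradient (reference BH-01): Δ to BH-02 = (5, -35, -0.36), Δ to BH-03 = (-30, -25, -0.17).
∂h/∂x = -0.002596, ∂h/∂y = +0.009915 (det = -1175).
Flow direction (−∇h) has components (+0.002596 E, -0.009915 N).
Azimuth = atan2(E, N) = atan2(+0.002596, -0.009915) = 165.3° ≈ 165°.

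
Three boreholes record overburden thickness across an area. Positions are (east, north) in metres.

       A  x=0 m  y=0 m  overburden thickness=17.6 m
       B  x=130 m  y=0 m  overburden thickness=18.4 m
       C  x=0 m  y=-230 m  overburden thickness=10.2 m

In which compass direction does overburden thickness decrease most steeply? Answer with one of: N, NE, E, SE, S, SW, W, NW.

S

∂d/∂x = (18.4 − 17.6) / (130 − 0) = +0.006154
∂d/∂y = (10.2 − 17.6) / (-230 − 0) = +0.03217
Steepest decrease is along −∇f = (-0.006154 E, -0.03217 N) → south.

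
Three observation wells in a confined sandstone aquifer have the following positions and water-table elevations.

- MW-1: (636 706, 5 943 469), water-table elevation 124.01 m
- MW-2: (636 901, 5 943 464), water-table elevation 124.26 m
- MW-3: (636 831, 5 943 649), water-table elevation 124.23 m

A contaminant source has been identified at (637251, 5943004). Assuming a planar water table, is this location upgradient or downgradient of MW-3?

upgradient

Differences from MW-1: to MW-2 (Δx, Δy, Δh) = (195, -5, +0.25); to MW-3 = (125, 180, +0.22).
Solve a·Δx + b·Δy = Δh: det = 195·180 − 125·(-5) = 35725.
∂h/∂x = [(+0.25)·180 − (+0.22)·(-5)] / 35725 = +0.001290
∂h/∂y = [195·(+0.22) − 125·(+0.25)] / 35725 = +0.0003261
Head at (637251, 5943004) = 124.01 + (+0.001290)·(545) + (+0.0003261)·(-465) = 124.56 m.
That is higher than the 124.23 m at MW-3, so the point is upgradient.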